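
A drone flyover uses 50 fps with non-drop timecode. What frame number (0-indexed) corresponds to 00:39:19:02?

Total seconds to the label: (0 × 3600 + 39 × 60 + 19) = 2359.
Frame index = 2359 × 50 + 2 = 117952.

117952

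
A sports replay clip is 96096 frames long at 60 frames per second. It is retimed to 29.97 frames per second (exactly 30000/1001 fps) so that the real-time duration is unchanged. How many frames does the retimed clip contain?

48000 frames

Target frames = source frames × (target rate / source rate) = 96096 × (30000/1001)/(60) = 96096 × 500/1001 = 48000.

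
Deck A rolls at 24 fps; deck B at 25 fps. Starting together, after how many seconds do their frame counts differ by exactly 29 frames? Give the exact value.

29 seconds

The gap grows by |25 − 24| = 1 frame per second.
Time for a 29-frame gap: 29 ÷ (1) = 29 s.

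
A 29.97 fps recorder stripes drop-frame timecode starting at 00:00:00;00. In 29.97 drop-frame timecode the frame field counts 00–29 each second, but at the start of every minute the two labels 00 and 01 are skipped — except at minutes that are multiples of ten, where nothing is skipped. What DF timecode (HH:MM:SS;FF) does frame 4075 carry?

00:02:15;29

Each 10-minute DF block holds 10 × 60 × 30 − 9 × 2 = 17982 frames. 4075 ÷ 17982 → 0 full blocks, remainder 4075.
Within the partial block the first minute is 1800 frames and each further minute 1798, so 2 further minute boundaries passed. Total skipped labels = 18 × 0 + 2 × 2 = 4.
Non-drop label index = 4075 + 4 = 4079; at 30 labels/s that is 00:02:15:29, i.e. DF 00:02:15;29.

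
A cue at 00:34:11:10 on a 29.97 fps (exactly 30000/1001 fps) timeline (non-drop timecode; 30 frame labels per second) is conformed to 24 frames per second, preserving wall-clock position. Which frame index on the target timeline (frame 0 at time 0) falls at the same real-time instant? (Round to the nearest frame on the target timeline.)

Source frame index: (0×3600 + 34×60 + 11) × 30 + 10 = 61540.
Real time: 61540 / (30000/1001) = 3080077/1500 s.
Target frame: (3080077/1500) × (24) = 6160154/125 ≈ 49281.232 → 49281.

frame 49281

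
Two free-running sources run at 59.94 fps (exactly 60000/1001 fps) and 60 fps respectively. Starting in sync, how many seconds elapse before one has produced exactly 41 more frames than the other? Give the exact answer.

The gap grows by |60 − 60000/1001| = 60/1001 frames per second.
Time for a 41-frame gap: 41 ÷ (60/1001) = 41041/60 s.

41041/60 seconds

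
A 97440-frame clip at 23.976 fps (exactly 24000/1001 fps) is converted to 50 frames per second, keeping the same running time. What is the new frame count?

Target frames = source frames × (target rate / source rate) = 97440 × (50)/(24000/1001) = 97440 × 1001/480 = 203203.

203203 frames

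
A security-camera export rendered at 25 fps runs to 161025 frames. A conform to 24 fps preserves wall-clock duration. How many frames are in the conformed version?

154584 frames

Target frames = source frames × (target rate / source rate) = 161025 × (24)/(25) = 161025 × 24/25 = 154584.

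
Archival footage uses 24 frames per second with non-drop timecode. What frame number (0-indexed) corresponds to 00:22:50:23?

Total seconds to the label: (0 × 3600 + 22 × 60 + 50) = 1370.
Frame index = 1370 × 24 + 23 = 32903.

frame 32903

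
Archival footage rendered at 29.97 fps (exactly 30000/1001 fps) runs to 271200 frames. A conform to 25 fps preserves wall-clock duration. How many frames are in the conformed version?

226226 frames

Target frames = source frames × (target rate / source rate) = 271200 × (25)/(30000/1001) = 271200 × 1001/1200 = 226226.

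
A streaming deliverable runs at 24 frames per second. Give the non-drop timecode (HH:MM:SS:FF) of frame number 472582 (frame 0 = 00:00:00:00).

05:28:10:22

472582 ÷ 24 = 19690 full seconds, remainder 22 frames.
19690 s = 5 h 28 min 10 s.
Timecode: 05:28:10:22.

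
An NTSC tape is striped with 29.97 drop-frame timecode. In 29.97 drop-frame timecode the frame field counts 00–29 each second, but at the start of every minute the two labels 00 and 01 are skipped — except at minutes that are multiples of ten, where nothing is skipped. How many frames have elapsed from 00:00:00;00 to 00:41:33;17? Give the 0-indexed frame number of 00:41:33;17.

As if non-drop at 30 labels/s: (0 × 3600 + 41 × 60 + 33) × 30 + 17 = 74807.
Minute boundaries passed: 41; those not divisible by 10: 41 − 4 = 37; dropped labels = 2 × 37 = 74.
Actual frame index = 74807 − 74 = 74733.

74733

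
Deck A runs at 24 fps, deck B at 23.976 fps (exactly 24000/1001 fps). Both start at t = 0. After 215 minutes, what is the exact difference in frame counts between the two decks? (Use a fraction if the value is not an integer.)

309600/1001 frames

215 min = 12900 s.
A emits 24 × 12900 = 309600 frames; B emits 24000/1001 × 12900 = 309600000/1001.
Difference = 309600/1001 frames (≈ 309.2907); B is behind A.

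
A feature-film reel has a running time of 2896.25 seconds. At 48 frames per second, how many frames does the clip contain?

139020 frames

Frames = 2896.25 × 48 = 139020.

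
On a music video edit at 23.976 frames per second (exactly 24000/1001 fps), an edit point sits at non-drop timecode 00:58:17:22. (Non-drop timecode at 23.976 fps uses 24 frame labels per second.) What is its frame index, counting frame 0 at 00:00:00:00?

83950

Total seconds to the label: (0 × 3600 + 58 × 60 + 17) = 3497.
Frame index = 3497 × 24 + 22 = 83950.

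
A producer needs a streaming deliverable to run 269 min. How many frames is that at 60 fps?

269 min = 16140 s.
Frames = 16140 × 60 = 968400.

968400 frames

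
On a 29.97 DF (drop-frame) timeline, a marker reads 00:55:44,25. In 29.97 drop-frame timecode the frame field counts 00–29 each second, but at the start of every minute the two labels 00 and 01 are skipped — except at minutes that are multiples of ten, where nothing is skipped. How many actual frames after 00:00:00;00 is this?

100245

Complete 10-minute blocks: 5, each 17982 frames → 89910.
Remaining 5 whole minutes in the current block: 1800 + 4 × 1798 = 8992 frames.
Within the current minute: 44 × 30 + 25 − 2 = 1343 (labels ;00/;01 skipped at this minute). Total = 89910 + 8992 + 1343 = 100245.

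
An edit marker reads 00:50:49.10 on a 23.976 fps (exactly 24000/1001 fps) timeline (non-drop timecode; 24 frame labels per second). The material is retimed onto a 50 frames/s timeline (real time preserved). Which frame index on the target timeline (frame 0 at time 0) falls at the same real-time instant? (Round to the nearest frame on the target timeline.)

frame 152623

Source frame index: (0×3600 + 50×60 + 49) × 24 + 10 = 73186.
Real time: 73186 / (24000/1001) = 36629593/12000 s.
Target frame: (36629593/12000) × (50) = 36629593/240 ≈ 152623.304 → 152623.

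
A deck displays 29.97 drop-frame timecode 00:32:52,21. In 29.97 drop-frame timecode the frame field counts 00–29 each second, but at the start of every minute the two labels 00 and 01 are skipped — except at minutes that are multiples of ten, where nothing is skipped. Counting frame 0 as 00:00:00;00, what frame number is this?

As if non-drop at 30 labels/s: (0 × 3600 + 32 × 60 + 52) × 30 + 21 = 59181.
Minute boundaries passed: 32; those not divisible by 10: 32 − 3 = 29; dropped labels = 2 × 29 = 58.
Actual frame index = 59181 − 58 = 59123.

59123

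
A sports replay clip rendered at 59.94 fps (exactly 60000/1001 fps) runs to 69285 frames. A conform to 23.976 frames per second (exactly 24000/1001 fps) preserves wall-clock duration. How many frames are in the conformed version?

27714 frames

Target frames = source frames × (target rate / source rate) = 69285 × (24000/1001)/(60000/1001) = 69285 × 2/5 = 27714.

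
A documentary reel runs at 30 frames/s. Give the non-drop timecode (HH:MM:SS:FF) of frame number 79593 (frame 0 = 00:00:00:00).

79593 ÷ 30 = 2653 full seconds, remainder 3 frames.
2653 s = 0 h 44 min 13 s.
Timecode: 00:44:13:03.

00:44:13:03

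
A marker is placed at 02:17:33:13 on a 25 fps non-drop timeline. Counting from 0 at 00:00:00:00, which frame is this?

206338

Total seconds to the label: (2 × 3600 + 17 × 60 + 33) = 8253.
Frame index = 8253 × 25 + 13 = 206338.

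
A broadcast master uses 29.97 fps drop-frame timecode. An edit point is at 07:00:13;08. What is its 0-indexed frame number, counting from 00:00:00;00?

755642

As if non-drop at 30 labels/s: (7 × 3600 + 0 × 60 + 13) × 30 + 8 = 756398.
Minute boundaries passed: 420; those not divisible by 10: 420 − 42 = 378; dropped labels = 2 × 378 = 756.
Actual frame index = 756398 − 756 = 755642.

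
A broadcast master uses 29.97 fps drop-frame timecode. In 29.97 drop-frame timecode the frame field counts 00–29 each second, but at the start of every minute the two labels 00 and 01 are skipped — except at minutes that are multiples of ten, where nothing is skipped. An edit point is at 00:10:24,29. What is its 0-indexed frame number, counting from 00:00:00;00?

Complete 10-minute blocks: 1, each 17982 frames → 17982.
Remaining 0 whole minutes in the current block: 0 frames.
Within the current minute: 24 × 30 + 29 = 749. Total = 17982 + 0 + 749 = 18731.

18731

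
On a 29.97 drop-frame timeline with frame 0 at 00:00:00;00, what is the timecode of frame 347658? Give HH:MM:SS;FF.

Each 10-minute DF block holds 10 × 60 × 30 − 9 × 2 = 17982 frames. 347658 ÷ 17982 → 19 full blocks, remainder 6000.
Within the partial block the first minute is 1800 frames and each further minute 1798, so 3 further minute boundaries passed. Total skipped labels = 18 × 19 + 2 × 3 = 348.
Non-drop label index = 347658 + 348 = 348006; at 30 labels/s that is 03:13:20:06, i.e. DF 03:13:20;06.

03:13:20;06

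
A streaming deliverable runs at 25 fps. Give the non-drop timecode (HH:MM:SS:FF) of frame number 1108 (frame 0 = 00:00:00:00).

00:00:44:08

1108 ÷ 25 = 44 full seconds, remainder 8 frames.
44 s = 0 h 0 min 44 s.
Timecode: 00:00:44:08.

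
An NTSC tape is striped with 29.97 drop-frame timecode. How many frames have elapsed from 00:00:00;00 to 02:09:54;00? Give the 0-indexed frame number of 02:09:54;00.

233586

Complete 10-minute blocks: 12, each 17982 frames → 215784.
Remaining 9 whole minutes in the current block: 1800 + 8 × 1798 = 16184 frames.
Within the current minute: 54 × 30 + 0 − 2 = 1618 (labels ;00/;01 skipped at this minute). Total = 215784 + 16184 + 1618 = 233586.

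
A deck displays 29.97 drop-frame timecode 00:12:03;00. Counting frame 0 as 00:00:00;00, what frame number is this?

21668

Complete 10-minute blocks: 1, each 17982 frames → 17982.
Remaining 2 whole minutes in the current block: 1800 + 1 × 1798 = 3598 frames.
Within the current minute: 3 × 30 + 0 − 2 = 88 (labels ;00/;01 skipped at this minute). Total = 17982 + 3598 + 88 = 21668.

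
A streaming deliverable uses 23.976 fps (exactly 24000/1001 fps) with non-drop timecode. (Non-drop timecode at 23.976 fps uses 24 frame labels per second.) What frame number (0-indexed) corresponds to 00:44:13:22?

frame 63694

Total seconds to the label: (0 × 3600 + 44 × 60 + 13) = 2653.
Frame index = 2653 × 24 + 22 = 63694.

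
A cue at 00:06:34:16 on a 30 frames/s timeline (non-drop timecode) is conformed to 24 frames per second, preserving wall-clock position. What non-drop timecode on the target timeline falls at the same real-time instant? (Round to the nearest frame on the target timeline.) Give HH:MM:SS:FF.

00:06:34:13

Source frame index: (0×3600 + 6×60 + 34) × 30 + 16 = 11836.
Real time: 11836 / (30) = 5918/15 s.
Target frame: (5918/15) × (24) = 47344/5 ≈ 9468.800 → 9469.
At 24 labels/s: frame 9469 → 00:06:34:13.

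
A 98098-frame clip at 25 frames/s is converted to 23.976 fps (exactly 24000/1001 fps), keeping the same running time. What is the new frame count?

Target frames = source frames × (target rate / source rate) = 98098 × (24000/1001)/(25) = 98098 × 960/1001 = 94080.

94080 frames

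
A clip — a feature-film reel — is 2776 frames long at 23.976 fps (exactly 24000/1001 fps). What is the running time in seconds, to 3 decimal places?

115.782 seconds

Running time = 2776 × 1001/24000 = 347347/3000 s ≈ 115.782 s.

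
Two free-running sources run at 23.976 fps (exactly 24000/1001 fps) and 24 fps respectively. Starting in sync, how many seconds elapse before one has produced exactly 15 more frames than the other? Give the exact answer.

The gap grows by |24 − 24000/1001| = 24/1001 frames per second.
Time for a 15-frame gap: 15 ÷ (24/1001) = 625.625 s.

625.625 seconds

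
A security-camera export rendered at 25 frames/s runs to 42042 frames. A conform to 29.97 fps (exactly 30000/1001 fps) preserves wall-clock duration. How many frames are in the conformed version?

50400 frames

Target frames = source frames × (target rate / source rate) = 42042 × (30000/1001)/(25) = 42042 × 1200/1001 = 50400.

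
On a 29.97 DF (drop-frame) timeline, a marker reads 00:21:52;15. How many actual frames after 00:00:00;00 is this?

Complete 10-minute blocks: 2, each 17982 frames → 35964.
Remaining 1 whole minute in the current block: 1800 + 0 × 1798 = 1800 frames.
Within the current minute: 52 × 30 + 15 − 2 = 1573 (labels ;00/;01 skipped at this minute). Total = 35964 + 1800 + 1573 = 39337.

39337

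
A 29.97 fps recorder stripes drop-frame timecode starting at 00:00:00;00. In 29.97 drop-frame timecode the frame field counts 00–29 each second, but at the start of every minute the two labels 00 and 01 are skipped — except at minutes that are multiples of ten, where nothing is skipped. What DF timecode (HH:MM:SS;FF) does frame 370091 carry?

03:25:48;21

Each 10-minute DF block holds 10 × 60 × 30 − 9 × 2 = 17982 frames. 370091 ÷ 17982 → 20 full blocks, remainder 10451.
Within the partial block the first minute is 1800 frames and each further minute 1798, so 5 further minute boundaries passed. Total skipped labels = 18 × 20 + 2 × 5 = 370.
Non-drop label index = 370091 + 370 = 370461; at 30 labels/s that is 03:25:48:21, i.e. DF 03:25:48;21.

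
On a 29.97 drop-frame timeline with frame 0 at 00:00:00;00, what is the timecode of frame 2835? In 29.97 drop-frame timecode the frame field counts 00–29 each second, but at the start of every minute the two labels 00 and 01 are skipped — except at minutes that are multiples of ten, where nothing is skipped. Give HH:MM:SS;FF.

Each 10-minute DF block holds 10 × 60 × 30 − 9 × 2 = 17982 frames. 2835 ÷ 17982 → 0 full blocks, remainder 2835.
Within the partial block the first minute is 1800 frames and each further minute 1798, so 1 further minute boundary passed. Total skipped labels = 18 × 0 + 2 × 1 = 2.
Non-drop label index = 2835 + 2 = 2837; at 30 labels/s that is 00:01:34:17, i.e. DF 00:01:34;17.

00:01:34;17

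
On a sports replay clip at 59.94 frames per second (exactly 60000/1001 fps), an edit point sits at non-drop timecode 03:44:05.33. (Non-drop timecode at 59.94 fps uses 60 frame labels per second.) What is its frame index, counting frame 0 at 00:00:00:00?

Total seconds to the label: (3 × 3600 + 44 × 60 + 5) = 13445.
Frame index = 13445 × 60 + 33 = 806733.

806733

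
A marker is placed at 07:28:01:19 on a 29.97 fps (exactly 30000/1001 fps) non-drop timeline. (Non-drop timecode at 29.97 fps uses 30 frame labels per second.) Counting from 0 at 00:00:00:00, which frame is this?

Total seconds to the label: (7 × 3600 + 28 × 60 + 1) = 26881.
Frame index = 26881 × 30 + 19 = 806449.

frame 806449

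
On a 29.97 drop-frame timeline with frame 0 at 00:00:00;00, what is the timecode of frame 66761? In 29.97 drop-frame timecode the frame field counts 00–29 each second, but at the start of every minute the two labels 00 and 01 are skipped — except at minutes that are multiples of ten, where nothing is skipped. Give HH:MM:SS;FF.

Each 10-minute DF block holds 10 × 60 × 30 − 9 × 2 = 17982 frames. 66761 ÷ 17982 → 3 full blocks, remainder 12815.
Within the partial block the first minute is 1800 frames and each further minute 1798, so 7 further minute boundaries passed. Total skipped labels = 18 × 3 + 2 × 7 = 68.
Non-drop label index = 66761 + 68 = 66829; at 30 labels/s that is 00:37:07:19, i.e. DF 00:37:07;19.

00:37:07;19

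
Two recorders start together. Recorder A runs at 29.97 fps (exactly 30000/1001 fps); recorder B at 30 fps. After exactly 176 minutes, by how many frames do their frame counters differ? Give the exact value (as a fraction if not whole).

28800/91 frames

176 min = 10560 s.
A emits 30000/1001 × 10560 = 28800000/91 frames; B emits 30 × 10560 = 316800.
Difference = 28800/91 frames (≈ 316.4835); B is ahead of A.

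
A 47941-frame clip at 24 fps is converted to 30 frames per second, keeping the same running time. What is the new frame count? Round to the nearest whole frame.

Frames at target rate = 47941 × (30) / (24) = 239705/4 ≈ 59926.250.
Nearest whole frame: 59926.

59926 frames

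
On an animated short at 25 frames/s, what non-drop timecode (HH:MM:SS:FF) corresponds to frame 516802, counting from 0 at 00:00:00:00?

516802 ÷ 25 = 20672 full seconds, remainder 2 frames.
20672 s = 5 h 44 min 32 s.
Timecode: 05:44:32:02.

05:44:32:02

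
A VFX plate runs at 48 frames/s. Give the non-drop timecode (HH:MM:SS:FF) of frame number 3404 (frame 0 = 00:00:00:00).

00:01:10:44

3404 ÷ 48 = 70 full seconds, remainder 44 frames.
70 s = 0 h 1 min 10 s.
Timecode: 00:01:10:44.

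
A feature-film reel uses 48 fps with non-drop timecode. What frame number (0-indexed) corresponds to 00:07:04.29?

Total seconds to the label: (0 × 3600 + 7 × 60 + 4) = 424.
Frame index = 424 × 48 + 29 = 20381.

frame 20381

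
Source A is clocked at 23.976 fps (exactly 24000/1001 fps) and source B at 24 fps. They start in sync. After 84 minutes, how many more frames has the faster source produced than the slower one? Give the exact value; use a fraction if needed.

84 min = 5040 s.
A emits 24000/1001 × 5040 = 17280000/143 frames; B emits 24 × 5040 = 120960.
Difference = 17280/143 frames (≈ 120.8392); B is ahead of A.

17280/143 frames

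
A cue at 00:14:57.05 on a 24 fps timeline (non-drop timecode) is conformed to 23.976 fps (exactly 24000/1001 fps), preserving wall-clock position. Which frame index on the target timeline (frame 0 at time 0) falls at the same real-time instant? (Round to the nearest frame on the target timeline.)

frame 21511

Source frame index: (0×3600 + 14×60 + 57) × 24 + 5 = 21533.
Real time: 21533 / (24) = 21533/24 s.
Target frame: (21533/24) × (24000/1001) = 21533000/1001 ≈ 21511.489 → 21511.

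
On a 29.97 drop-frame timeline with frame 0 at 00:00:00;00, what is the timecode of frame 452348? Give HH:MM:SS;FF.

Each 10-minute DF block holds 10 × 60 × 30 − 9 × 2 = 17982 frames. 452348 ÷ 17982 → 25 full blocks, remainder 2798.
Within the partial block the first minute is 1800 frames and each further minute 1798, so 1 further minute boundary passed. Total skipped labels = 18 × 25 + 2 × 1 = 452.
Non-drop label index = 452348 + 452 = 452800; at 30 labels/s that is 04:11:33:10, i.e. DF 04:11:33;10.

04:11:33;10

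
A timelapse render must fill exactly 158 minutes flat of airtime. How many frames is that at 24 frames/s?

227520 frames

158 min = 9480 s.
Frames = 9480 × 24 = 227520.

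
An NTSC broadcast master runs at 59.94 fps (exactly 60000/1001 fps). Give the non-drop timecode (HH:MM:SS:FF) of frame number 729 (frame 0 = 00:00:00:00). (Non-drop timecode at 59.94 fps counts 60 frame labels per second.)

00:00:12:09

729 ÷ 60 = 12 full seconds, remainder 9 frames.
12 s = 0 h 0 min 12 s.
Timecode: 00:00:12:09.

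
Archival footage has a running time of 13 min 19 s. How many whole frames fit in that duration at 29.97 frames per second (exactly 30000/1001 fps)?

23946 frames

13 min 19 s = 799 s.
Frames = 799 × 30000/1001 = 23970000/1001 ≈ 23946.0539.
Complete frames: 23946.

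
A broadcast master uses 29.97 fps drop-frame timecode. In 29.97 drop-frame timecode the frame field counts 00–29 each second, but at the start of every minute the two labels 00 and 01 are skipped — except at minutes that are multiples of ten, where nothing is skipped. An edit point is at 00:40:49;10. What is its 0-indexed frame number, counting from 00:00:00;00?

73408

Complete 10-minute blocks: 4, each 17982 frames → 71928.
Remaining 0 whole minutes in the current block: 0 frames.
Within the current minute: 49 × 30 + 10 = 1480. Total = 71928 + 0 + 1480 = 73408.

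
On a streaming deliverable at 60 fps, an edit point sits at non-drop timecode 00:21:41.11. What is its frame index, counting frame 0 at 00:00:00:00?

Total seconds to the label: (0 × 3600 + 21 × 60 + 41) = 1301.
Frame index = 1301 × 60 + 11 = 78071.

78071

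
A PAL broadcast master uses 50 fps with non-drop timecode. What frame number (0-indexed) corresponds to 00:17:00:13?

Total seconds to the label: (0 × 3600 + 17 × 60 + 0) = 1020.
Frame index = 1020 × 50 + 13 = 51013.

frame 51013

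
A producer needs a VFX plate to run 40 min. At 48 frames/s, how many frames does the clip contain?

40 min = 2400 s.
Frames = 2400 × 48 = 115200.

115200 frames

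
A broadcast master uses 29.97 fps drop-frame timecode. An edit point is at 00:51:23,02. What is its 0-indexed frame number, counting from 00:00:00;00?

As if non-drop at 30 labels/s: (0 × 3600 + 51 × 60 + 23) × 30 + 2 = 92492.
Minute boundaries passed: 51; those not divisible by 10: 51 − 5 = 46; dropped labels = 2 × 46 = 92.
Actual frame index = 92492 − 92 = 92400.

92400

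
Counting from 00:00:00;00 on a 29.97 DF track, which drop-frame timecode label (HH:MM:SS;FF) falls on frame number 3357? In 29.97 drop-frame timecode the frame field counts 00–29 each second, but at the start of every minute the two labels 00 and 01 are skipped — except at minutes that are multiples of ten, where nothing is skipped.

Ten DF minutes hold 17982 frames, so frame 3357 lies in block 0 (frames 0–17981) with 3357 frames into that block.
The block's first minute is 1800 frames and the rest 1798 each; 3357 frames reaches minute 1, so 0 × 18 + 1 × 2 = 2 labels have been skipped so far.
Adding those back, label number 3357 + 2 = 3359 at 30 labels/s is 111 s + 29 f = 0 h 1 min 51 s frame 29, i.e. 00:01:51;29.

00:01:51;29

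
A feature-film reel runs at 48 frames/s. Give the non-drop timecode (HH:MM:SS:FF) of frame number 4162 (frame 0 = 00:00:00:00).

00:01:26:34

4162 ÷ 48 = 86 full seconds, remainder 34 frames.
86 s = 0 h 1 min 26 s.
Timecode: 00:01:26:34.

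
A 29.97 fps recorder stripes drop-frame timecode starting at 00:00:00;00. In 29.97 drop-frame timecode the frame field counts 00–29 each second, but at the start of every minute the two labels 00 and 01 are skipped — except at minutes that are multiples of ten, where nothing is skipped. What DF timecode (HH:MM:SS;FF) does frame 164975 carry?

01:31:44;19

Each 10-minute DF block holds 10 × 60 × 30 − 9 × 2 = 17982 frames. 164975 ÷ 17982 → 9 full blocks, remainder 3137.
Within the partial block the first minute is 1800 frames and each further minute 1798, so 1 further minute boundary passed. Total skipped labels = 18 × 9 + 2 × 1 = 164.
Non-drop label index = 164975 + 164 = 165139; at 30 labels/s that is 01:31:44:19, i.e. DF 01:31:44;19.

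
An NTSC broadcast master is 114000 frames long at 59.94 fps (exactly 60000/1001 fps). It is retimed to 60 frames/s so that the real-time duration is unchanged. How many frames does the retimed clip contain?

Target frames = source frames × (target rate / source rate) = 114000 × (60)/(60000/1001) = 114000 × 1001/1000 = 114114.

114114 frames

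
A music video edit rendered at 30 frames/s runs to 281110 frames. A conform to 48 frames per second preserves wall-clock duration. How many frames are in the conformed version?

Target frames = source frames × (target rate / source rate) = 281110 × (48)/(30) = 281110 × 8/5 = 449776.

449776 frames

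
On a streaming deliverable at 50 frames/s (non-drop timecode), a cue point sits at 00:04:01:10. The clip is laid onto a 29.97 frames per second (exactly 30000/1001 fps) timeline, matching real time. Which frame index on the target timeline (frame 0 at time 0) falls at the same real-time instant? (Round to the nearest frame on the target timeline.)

frame 7229

Source frame index: (0×3600 + 4×60 + 1) × 50 + 10 = 12060.
Real time: 12060 / (50) = 1206/5 s.
Target frame: (1206/5) × (30000/1001) = 7236000/1001 ≈ 7228.771 → 7229.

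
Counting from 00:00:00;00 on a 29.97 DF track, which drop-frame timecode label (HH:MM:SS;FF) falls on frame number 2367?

Ten DF minutes hold 17982 frames, so frame 2367 lies in block 0 (frames 0–17981) with 2367 frames into that block.
The block's first minute is 1800 frames and the rest 1798 each; 2367 frames reaches minute 1, so 0 × 18 + 1 × 2 = 2 labels have been skipped so far.
Adding those back, label number 2367 + 2 = 2369 at 30 labels/s is 78 s + 29 f = 0 h 1 min 18 s frame 29, i.e. 00:01:18;29.

00:01:18;29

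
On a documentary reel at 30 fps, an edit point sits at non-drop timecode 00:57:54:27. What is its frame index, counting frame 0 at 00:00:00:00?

Total seconds to the label: (0 × 3600 + 57 × 60 + 54) = 3474.
Frame index = 3474 × 30 + 27 = 104247.

frame 104247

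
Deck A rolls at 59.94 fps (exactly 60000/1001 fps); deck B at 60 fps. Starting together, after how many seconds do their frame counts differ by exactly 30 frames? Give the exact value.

The gap grows by |60 − 60000/1001| = 60/1001 frames per second.
Time for a 30-frame gap: 30 ÷ (60/1001) = 500.5 s.

500.5 seconds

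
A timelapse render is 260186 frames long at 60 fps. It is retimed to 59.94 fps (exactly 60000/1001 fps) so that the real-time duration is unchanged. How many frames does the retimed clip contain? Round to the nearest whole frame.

259926 frames

Frames at target rate = 260186 × (60000/1001) / (60) = 260186000/1001 ≈ 259926.074.
Nearest whole frame: 259926.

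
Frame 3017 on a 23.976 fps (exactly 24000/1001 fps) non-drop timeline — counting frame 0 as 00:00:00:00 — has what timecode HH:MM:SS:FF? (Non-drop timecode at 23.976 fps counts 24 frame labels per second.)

00:02:05:17

3017 ÷ 24 = 125 full seconds, remainder 17 frames.
125 s = 0 h 2 min 5 s.
Timecode: 00:02:05:17.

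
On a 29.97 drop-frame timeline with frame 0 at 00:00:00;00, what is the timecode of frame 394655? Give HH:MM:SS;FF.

Each 10-minute DF block holds 10 × 60 × 30 − 9 × 2 = 17982 frames. 394655 ÷ 17982 → 21 full blocks, remainder 17033.
Within the partial block the first minute is 1800 frames and each further minute 1798, so 9 further minute boundaries passed. Total skipped labels = 18 × 21 + 2 × 9 = 396.
Non-drop label index = 394655 + 396 = 395051; at 30 labels/s that is 03:39:28:11, i.e. DF 03:39:28;11.

03:39:28;11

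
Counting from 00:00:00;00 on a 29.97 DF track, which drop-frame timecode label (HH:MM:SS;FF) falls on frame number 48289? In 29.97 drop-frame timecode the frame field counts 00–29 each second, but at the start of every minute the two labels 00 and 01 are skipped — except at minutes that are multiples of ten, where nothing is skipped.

00:26:51;07

Each 10-minute DF block holds 10 × 60 × 30 − 9 × 2 = 17982 frames. 48289 ÷ 17982 → 2 full blocks, remainder 12325.
Within the partial block the first minute is 1800 frames and each further minute 1798, so 6 further minute boundaries passed. Total skipped labels = 18 × 2 + 2 × 6 = 48.
Non-drop label index = 48289 + 48 = 48337; at 30 labels/s that is 00:26:51:07, i.e. DF 00:26:51;07.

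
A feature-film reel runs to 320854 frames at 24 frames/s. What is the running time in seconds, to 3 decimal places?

13368.917 seconds

Running time = 320854 × 1/24 = 160427/12 s ≈ 13368.917 s.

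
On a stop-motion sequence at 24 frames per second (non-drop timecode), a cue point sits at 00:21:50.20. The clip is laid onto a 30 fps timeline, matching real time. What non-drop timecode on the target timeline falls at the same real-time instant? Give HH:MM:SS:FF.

00:21:50:25

Source frame index: (0×3600 + 21×60 + 50) × 24 + 20 = 31460.
Real time: 31460 / (24) = 7865/6 s.
Target frame: (7865/6) × (30) = 39325.
At 30 labels/s: frame 39325 → 00:21:50:25.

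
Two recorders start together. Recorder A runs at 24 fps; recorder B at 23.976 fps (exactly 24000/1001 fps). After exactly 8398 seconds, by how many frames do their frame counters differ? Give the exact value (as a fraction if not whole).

A emits 24 × 8398 = 201552 frames; B emits 24000/1001 × 8398 = 15504000/77.
Difference = 15504/77 frames (≈ 201.3506); B is behind A.

15504/77 frames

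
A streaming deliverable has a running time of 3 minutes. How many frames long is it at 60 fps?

10800 frames

3 min = 180 s.
Frames = 180 × 60 = 10800.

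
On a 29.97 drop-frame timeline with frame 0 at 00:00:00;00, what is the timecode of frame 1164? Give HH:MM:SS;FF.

Ten DF minutes hold 17982 frames, so frame 1164 lies in block 0 (frames 0–17981) with 1164 frames into that block.
The block's first minute is 1800 frames and the rest 1798 each; 1164 frames reaches minute 0, so 0 × 18 + 0 × 2 = 0 labels have been skipped so far.
Adding those back, label number 1164 + 0 = 1164 at 30 labels/s is 38 s + 24 f = 0 h 0 min 38 s frame 24, i.e. 00:00:38;24.

00:00:38;24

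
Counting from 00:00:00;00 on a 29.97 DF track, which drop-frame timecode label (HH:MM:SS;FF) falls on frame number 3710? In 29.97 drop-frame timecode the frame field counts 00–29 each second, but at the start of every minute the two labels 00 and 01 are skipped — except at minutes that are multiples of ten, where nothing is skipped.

Each 10-minute DF block holds 10 × 60 × 30 − 9 × 2 = 17982 frames. 3710 ÷ 17982 → 0 full blocks, remainder 3710.
Within the partial block the first minute is 1800 frames and each further minute 1798, so 2 further minute boundaries passed. Total skipped labels = 18 × 0 + 2 × 2 = 4.
Non-drop label index = 3710 + 4 = 3714; at 30 labels/s that is 00:02:03:24, i.e. DF 00:02:03;24.

00:02:03;24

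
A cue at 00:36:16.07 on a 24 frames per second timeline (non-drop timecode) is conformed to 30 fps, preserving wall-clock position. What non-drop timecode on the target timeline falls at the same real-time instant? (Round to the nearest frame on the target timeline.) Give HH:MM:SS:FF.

Source frame index: (0×3600 + 36×60 + 16) × 24 + 7 = 52231.
Real time: 52231 / (24) = 52231/24 s.
Target frame: (52231/24) × (30) = 261155/4 ≈ 65288.750 → 65289.
At 30 labels/s: frame 65289 → 00:36:16:09.

00:36:16:09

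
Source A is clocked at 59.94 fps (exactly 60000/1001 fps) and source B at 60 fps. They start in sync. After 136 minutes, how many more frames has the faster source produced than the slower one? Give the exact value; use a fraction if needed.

489600/1001 frames

136 min = 8160 s.
A emits 60000/1001 × 8160 = 489600000/1001 frames; B emits 60 × 8160 = 489600.
Difference = 489600/1001 frames (≈ 489.1109); B is ahead of A.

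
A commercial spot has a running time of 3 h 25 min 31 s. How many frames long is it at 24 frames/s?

3 h 25 min 31 s = 12331 s.
Frames = 12331 × 24 = 295944.

295944 frames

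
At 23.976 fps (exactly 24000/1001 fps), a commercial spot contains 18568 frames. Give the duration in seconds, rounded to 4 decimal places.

774.4403 seconds

Running time = 18568 × 1001/24000 = 2323321/3000 s ≈ 774.4403 s.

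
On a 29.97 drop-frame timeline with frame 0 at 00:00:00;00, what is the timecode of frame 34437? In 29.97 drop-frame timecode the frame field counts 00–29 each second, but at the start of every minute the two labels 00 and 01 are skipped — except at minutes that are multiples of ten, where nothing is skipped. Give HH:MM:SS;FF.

00:19:09;03

Ten DF minutes hold 17982 frames, so frame 34437 lies in block 1 (frames 17982–35963) with 16455 frames into that block.
The block's first minute is 1800 frames and the rest 1798 each; 16455 frames reaches minute 9, so 1 × 18 + 9 × 2 = 36 labels have been skipped so far.
Adding those back, label number 34437 + 36 = 34473 at 30 labels/s is 1149 s + 3 f = 0 h 19 min 9 s frame 3, i.e. 00:19:09;03.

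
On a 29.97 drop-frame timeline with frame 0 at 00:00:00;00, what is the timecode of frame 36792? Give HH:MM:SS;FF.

00:20:27;18

Each 10-minute DF block holds 10 × 60 × 30 − 9 × 2 = 17982 frames. 36792 ÷ 17982 → 2 full blocks, remainder 828.
Within the partial block the first minute is 1800 frames and each further minute 1798, so 0 further minute boundaries passed. Total skipped labels = 18 × 2 + 2 × 0 = 36.
Non-drop label index = 36792 + 36 = 36828; at 30 labels/s that is 00:20:27:18, i.e. DF 00:20:27;18.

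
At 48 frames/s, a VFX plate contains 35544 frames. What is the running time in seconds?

Running time = 35544 / (48) = 740.5 s.

740.5 seconds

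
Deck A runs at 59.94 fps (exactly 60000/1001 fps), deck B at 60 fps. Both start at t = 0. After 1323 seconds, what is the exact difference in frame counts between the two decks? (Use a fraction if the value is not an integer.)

A emits 60000/1001 × 1323 = 11340000/143 frames; B emits 60 × 1323 = 79380.
Difference = 11340/143 frames (≈ 79.3007); B is ahead of A.

11340/143 frames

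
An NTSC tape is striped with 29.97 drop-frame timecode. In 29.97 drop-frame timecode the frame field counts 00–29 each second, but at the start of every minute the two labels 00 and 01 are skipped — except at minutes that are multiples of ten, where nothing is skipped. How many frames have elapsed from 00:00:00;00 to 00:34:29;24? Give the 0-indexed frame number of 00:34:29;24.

Complete 10-minute blocks: 3, each 17982 frames → 53946.
Remaining 4 whole minutes in the current block: 1800 + 3 × 1798 = 7194 frames.
Within the current minute: 29 × 30 + 24 − 2 = 892 (labels ;00/;01 skipped at this minute). Total = 53946 + 7194 + 892 = 62032.

62032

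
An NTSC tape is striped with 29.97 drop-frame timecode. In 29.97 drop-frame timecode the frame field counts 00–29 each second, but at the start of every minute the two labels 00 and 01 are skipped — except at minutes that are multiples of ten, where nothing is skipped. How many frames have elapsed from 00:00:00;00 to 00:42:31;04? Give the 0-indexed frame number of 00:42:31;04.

Complete 10-minute blocks: 4, each 17982 frames → 71928.
Remaining 2 whole minutes in the current block: 1800 + 1 × 1798 = 3598 frames.
Within the current minute: 31 × 30 + 4 − 2 = 932 (labels ;00/;01 skipped at this minute). Total = 71928 + 3598 + 932 = 76458.

76458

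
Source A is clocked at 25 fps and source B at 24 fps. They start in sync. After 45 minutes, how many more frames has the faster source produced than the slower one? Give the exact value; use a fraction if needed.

45 min = 2700 s.
A emits 25 × 2700 = 67500 frames; B emits 24 × 2700 = 64800.
Difference = 2700 frames; B is behind A.

2700 frames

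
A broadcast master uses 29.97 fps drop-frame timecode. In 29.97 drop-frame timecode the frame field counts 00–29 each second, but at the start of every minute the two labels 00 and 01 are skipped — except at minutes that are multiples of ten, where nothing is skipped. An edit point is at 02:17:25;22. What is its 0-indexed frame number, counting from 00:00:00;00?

247124

Complete 10-minute blocks: 13, each 17982 frames → 233766.
Remaining 7 whole minutes in the current block: 1800 + 6 × 1798 = 12588 frames.
Within the current minute: 25 × 30 + 22 − 2 = 770 (labels ;00/;01 skipped at this minute). Total = 233766 + 12588 + 770 = 247124.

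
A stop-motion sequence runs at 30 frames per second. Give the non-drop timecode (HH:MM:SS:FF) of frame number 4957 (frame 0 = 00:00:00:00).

4957 ÷ 30 = 165 full seconds, remainder 7 frames.
165 s = 0 h 2 min 45 s.
Timecode: 00:02:45:07.

00:02:45:07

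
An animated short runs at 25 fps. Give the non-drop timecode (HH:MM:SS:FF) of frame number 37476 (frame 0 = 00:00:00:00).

37476 ÷ 25 = 1499 full seconds, remainder 1 frame.
1499 s = 0 h 24 min 59 s.
Timecode: 00:24:59:01.

00:24:59:01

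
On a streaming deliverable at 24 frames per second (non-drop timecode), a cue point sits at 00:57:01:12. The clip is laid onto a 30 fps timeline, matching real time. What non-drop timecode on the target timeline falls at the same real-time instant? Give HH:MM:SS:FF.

Source frame index: (0×3600 + 57×60 + 1) × 24 + 12 = 82116.
Real time: 82116 / (24) = 6843/2 s.
Target frame: (6843/2) × (30) = 102645.
At 30 labels/s: frame 102645 → 00:57:01:15.

00:57:01:15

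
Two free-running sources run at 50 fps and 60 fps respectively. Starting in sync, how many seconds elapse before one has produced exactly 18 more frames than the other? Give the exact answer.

1.8 seconds

The gap grows by |60 − 50| = 10 frames per second.
Time for a 18-frame gap: 18 ÷ (10) = 1.8 s.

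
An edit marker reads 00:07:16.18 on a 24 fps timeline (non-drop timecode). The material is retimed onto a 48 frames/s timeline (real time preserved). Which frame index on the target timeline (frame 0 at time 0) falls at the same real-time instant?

frame 20964

Source frame index: (0×3600 + 7×60 + 16) × 24 + 18 = 10482.
Real time: 10482 / (24) = 1747/4 s.
Target frame: (1747/4) × (48) = 20964.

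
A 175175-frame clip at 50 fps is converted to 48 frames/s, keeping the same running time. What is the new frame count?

Target frames = source frames × (target rate / source rate) = 175175 × (48)/(50) = 175175 × 24/25 = 168168.

168168 frames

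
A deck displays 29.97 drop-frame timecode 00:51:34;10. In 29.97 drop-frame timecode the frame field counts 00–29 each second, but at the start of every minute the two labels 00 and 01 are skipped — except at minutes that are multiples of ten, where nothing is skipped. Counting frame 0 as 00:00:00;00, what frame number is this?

Complete 10-minute blocks: 5, each 17982 frames → 89910.
Remaining 1 whole minute in the current block: 1800 + 0 × 1798 = 1800 frames.
Within the current minute: 34 × 30 + 10 − 2 = 1028 (labels ;00/;01 skipped at this minute). Total = 89910 + 1800 + 1028 = 92738.

92738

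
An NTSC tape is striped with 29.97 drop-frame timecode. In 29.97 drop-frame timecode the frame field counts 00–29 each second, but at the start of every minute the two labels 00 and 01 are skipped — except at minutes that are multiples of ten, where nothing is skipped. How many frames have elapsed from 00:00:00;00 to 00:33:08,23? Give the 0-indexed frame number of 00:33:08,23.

59603

As if non-drop at 30 labels/s: (0 × 3600 + 33 × 60 + 8) × 30 + 23 = 59663.
Minute boundaries passed: 33; those not divisible by 10: 33 − 3 = 30; dropped labels = 2 × 30 = 60.
Actual frame index = 59663 − 60 = 59603.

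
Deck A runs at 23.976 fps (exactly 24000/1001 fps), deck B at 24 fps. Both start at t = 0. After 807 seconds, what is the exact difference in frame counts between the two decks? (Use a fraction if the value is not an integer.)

A emits 24000/1001 × 807 = 19368000/1001 frames; B emits 24 × 807 = 19368.
Difference = 19368/1001 frames (≈ 19.3487); B is ahead of A.

19368/1001 frames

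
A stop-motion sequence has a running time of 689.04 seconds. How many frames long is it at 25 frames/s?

17226 frames

Frames = 689.04 × 25 = 17226.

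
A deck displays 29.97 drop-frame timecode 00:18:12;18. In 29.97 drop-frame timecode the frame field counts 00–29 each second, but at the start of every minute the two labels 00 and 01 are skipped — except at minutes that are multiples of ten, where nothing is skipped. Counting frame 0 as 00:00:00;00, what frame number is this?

Complete 10-minute blocks: 1, each 17982 frames → 17982.
Remaining 8 whole minutes in the current block: 1800 + 7 × 1798 = 14386 frames.
Within the current minute: 12 × 30 + 18 − 2 = 376 (labels ;00/;01 skipped at this minute). Total = 17982 + 14386 + 376 = 32744.

32744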